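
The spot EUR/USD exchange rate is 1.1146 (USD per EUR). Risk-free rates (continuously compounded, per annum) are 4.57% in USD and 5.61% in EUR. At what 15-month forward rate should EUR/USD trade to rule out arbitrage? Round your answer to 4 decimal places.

1.1002

F = S·e^((r_USD − r_EUR)T) = 1.1146 · e^((0.0457 − 0.0561) × 15/12)
= 1.1146 · e^-0.013000 = 1.1146 × 0.987084
F = 1.1002 USD per EUR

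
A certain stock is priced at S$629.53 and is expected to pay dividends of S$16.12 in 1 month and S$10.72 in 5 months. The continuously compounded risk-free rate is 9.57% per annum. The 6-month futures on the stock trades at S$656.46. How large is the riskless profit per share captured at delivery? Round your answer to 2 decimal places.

S$23.66 per share

PV(dividends) I = 16.12·e^(−0.0957·1/12) + 10.72·e^(−0.0957·5/12) = 26.2929
Fair futures F* = (S − I)·e^(rT) = (629.53 − 26.2929)·e^0.047850 = 603.2371 × 1.049013 = 632.8036
Market S$656.46 > fair 632.8036: forward overpriced → cash-and-carry (borrow at r, buy the stock and collect the dividends, short the forward).
Profit at T = |F_mkt − F*| = |656.46 − 632.8036| = S$23.66 per share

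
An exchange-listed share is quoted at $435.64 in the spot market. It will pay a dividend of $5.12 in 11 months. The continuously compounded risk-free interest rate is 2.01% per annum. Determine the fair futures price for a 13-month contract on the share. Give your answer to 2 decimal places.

PV(dividends) I = 5.12·e^(−0.0201·11/12)
I = 5.0265
F = (S − I)·e^(rT) = (435.64 − 5.0265) · e^(0.0201·13/12)
= 430.6135 · e^0.021775 = 430.6135 × 1.022014 = $440.09

$440.09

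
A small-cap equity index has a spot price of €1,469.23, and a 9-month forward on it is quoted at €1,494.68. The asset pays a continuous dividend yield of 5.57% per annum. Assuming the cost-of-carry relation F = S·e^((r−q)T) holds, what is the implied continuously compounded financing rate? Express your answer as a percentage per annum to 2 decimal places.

7.86%

From F = S·e^((r−q)T): (r − q) = ln(F/S)/T
ln(1494.68/1469.23) = ln(1.017322) = 0.017174
(r − q) = 0.017174 / (9/12) = 0.022899
r = ln(F/S)/T + q = 0.022899 + 0.0557 = 0.078599
r = 7.86%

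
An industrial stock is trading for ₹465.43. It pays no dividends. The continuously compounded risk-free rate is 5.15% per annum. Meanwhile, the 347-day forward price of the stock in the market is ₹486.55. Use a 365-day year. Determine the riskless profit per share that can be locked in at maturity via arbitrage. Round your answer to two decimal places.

₹2.23 per share

Fair forward: F* = S·e^(carry·T), with carry = r = 0.0515
F* = 465.43 · e^(0.0515 × 347/365) = 465.43 · e^0.048960 = 465.43 × 1.050178 = ₹488.7843
Market ₹486.55 < fair ₹488.7843: forward underpriced → reverse cash-and-carry (short spot, go long the forward).
At maturity, profit = |F_mkt − F*| = |486.55 − 488.7843| = ₹2.23 per share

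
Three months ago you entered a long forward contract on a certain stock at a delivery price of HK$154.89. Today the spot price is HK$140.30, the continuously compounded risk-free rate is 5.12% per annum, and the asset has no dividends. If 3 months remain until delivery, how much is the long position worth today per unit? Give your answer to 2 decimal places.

-HK$12.62

Current fair forward for the remaining 3 months: F = S·e^(r·T), r = 0.0512
F = 140.30 · e^(0.0512 × 3/12) = 140.30 × 1.012882 = 142.1073
Value of long forward = (F − K)·e^(−rT) = (142.1073 − 154.89) · e^(−0.0512·3/12)
= -12.7827 × 0.987282 = -12.62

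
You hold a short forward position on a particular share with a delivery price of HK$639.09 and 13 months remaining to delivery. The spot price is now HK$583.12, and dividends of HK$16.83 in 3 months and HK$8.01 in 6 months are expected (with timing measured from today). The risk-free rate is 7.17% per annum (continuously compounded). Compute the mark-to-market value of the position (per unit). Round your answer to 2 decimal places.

PV(remaining dividends) I = 16.83·e^(−0.0717·3/12) + 8.01·e^(−0.0717·6/12) = 24.2589
Current forward F = (S − I)·e^(rT) = (583.12 − 24.2589)·e^(0.0717·13/12) = 558.8611 × 1.080771 = 604.0009
Value (long) = (F − K)·e^(−rT) = (604.0009 − 639.09) × 0.925265 = -32.4667
Short position value = −(long value) = HK$32.47

HK$32.47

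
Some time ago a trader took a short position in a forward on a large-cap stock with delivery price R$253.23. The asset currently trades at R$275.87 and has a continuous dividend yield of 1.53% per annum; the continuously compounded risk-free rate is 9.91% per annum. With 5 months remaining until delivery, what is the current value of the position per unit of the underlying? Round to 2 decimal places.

Current fair forward for the remaining 5 months: F = S·e^((r − q)·T), (r − q) = 0.0991 − 0.0153 = 0.0838
F = 275.87 · e^(0.0838 × 5/12) = 275.87 × 1.035533 = 285.6725
Value of long forward = (F − K)·e^(−rT) = (285.6725 − 253.23) · e^(−0.0991·5/12)
= 32.4425 × 0.959549 = 31.13
Short position value = −(long value) = -R$31.13

-R$31.13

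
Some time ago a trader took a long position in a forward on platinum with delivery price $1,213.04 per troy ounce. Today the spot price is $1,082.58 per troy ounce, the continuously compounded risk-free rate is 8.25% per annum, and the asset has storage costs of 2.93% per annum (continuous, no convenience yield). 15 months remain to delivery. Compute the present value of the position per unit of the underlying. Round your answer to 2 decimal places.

Current fair forward for the remaining 15 months: F = S·e^((r + u)·T), (r + u) = 0.0825 + 0.0293 = 0.1118
F = 1082.58 · e^(0.1118 × 15/12) = 1082.58 × 1.14998627 = 1244.9521
Value of long forward = (F − K)·e^(−rT) = (1244.9521 − 1213.04) · e^(−0.0825·15/12)
= 31.9121 × 0.90201421 = 28.79

$28.79 per troy ounce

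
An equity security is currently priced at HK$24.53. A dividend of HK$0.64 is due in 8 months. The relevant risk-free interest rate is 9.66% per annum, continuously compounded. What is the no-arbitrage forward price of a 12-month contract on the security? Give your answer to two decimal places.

HK$26.36

PV(dividends) I = 0.64·e^(−0.0966·8/12)
I = 0.6001
F = (S − I)·e^(rT) = (24.53 − 0.6001) · e^(0.0966·12/12)
= 23.9299 · e^0.096600 = 23.9299 × 1.101420 = HK$26.36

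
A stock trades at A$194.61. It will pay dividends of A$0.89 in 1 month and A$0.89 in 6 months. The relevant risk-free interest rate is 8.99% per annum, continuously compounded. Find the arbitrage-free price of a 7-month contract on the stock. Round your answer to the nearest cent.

PV(dividends) I = 0.89·e^(−0.0899·1/12) + 0.89·e^(−0.0899·6/12)
I = 0.8834 + 0.8509 = 1.7343
F = (S − I)·e^(rT) = (194.61 − 1.7343) · e^(0.0899·7/12)
= 192.8757 · e^0.052442 = 192.8757 × 1.053841 = A$203.26

A$203.26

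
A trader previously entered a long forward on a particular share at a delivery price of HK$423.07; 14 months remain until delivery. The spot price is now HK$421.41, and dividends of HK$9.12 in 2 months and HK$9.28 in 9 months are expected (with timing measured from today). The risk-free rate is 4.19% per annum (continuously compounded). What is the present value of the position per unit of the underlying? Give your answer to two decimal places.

HK$0.47

PV(remaining dividends) I = 9.12·e^(−0.0419·2/12) + 9.28·e^(−0.0419·9/12) = 18.0494
Current forward F = (S − I)·e^(rT) = (421.41 − 18.0494)·e^(0.0419·14/12) = 403.3606 × 1.050098 = 423.5682
Value (long) = (F − K)·e^(−rT) = (423.5682 − 423.07) × 0.952292 = 0.4744
Value = HK$0.47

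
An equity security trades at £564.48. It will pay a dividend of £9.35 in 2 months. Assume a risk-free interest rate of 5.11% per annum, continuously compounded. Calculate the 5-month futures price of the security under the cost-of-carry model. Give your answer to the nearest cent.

£567.16

PV(dividends) I = 9.35·e^(−0.0511·2/12)
I = 9.2707
F = (S − I)·e^(rT) = (564.48 − 9.2707) · e^(0.0511·5/12)
= 555.2093 · e^0.021292 = 555.2093 × 1.021520 = £567.16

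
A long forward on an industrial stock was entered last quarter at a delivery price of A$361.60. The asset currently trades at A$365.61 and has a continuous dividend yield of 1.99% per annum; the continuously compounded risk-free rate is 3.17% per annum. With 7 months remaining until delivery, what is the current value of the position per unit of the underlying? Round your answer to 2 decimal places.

Current fair forward for the remaining 7 months: F = S·e^((r − q)·T), (r − q) = 0.0317 − 0.0199 = 0.0118
F = 365.61 · e^(0.0118 × 7/12) = 365.61 × 1.006907 = 368.1353
Value of long forward = (F − K)·e^(−rT) = (368.1353 − 361.60) · e^(−0.0317·7/12)
= 6.5353 × 0.981678 = 6.42

A$6.42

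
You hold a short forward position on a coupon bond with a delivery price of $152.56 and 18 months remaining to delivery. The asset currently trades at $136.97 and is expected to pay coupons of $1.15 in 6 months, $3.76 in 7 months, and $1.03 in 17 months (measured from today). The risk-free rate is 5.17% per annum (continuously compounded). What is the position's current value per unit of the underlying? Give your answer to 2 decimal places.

PV(remaining coupons) I = 1.15·e^(−0.0517·6/12) + 3.76·e^(−0.0517·7/12) + 1.03·e^(−0.0517·17/12) = 5.7262
Current forward F = (S − I)·e^(rT) = (136.97 − 5.7262)·e^(0.0517·18/12) = 131.2438 × 1.080636 = 141.8268
Value (long) = (F − K)·e^(−rT) = (141.8268 − 152.56) × 0.925381 = -9.9323
Short position value = −(long value) = $9.93

$9.93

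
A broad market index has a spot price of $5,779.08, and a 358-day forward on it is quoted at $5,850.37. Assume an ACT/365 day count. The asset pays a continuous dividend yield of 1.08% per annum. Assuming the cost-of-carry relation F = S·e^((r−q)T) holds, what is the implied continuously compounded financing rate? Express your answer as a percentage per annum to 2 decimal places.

2.33%

From F = S·e^((r−q)T): (r − q) = ln(F/S)/T
ln(5850.37/5779.08) = ln(1.012336) = 0.012261
(r − q) = 0.012261 / (358/365) = 0.012501
r = ln(F/S)/T + q = 0.012501 + 0.0108 = 0.023301
r = 2.33%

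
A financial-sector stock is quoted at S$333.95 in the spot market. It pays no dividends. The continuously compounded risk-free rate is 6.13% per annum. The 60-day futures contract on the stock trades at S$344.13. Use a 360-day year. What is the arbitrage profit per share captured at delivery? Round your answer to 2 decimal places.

Fair futures: F* = S·e^(carry·T), with carry = r = 0.0613
F* = 333.95 · e^(0.0613 × 60/360) = 333.95 · e^0.010217 = 333.95 × 1.010269 = S$337.3793
Market S$344.13 > fair S$337.3793: forward overpriced → cash-and-carry (buy spot, short the forward).
At maturity, profit = |F_mkt − F*| = |344.13 − 337.3793| = S$6.75 per share

S$6.75 per share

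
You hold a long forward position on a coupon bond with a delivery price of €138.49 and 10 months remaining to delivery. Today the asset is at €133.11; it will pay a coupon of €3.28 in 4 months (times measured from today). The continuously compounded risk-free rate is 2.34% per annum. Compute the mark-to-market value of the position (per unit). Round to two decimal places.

-€5.96

PV(remaining coupons) I = 3.28·e^(−0.0234·4/12) = 3.2545
Current forward F = (S − I)·e^(rT) = (133.11 − 3.2545)·e^(0.0234·10/12) = 129.8555 × 1.019691 = 132.4125
Value (long) = (F − K)·e^(−rT) = (132.4125 − 138.49) × 0.980689 = -5.9601
Value = -€5.96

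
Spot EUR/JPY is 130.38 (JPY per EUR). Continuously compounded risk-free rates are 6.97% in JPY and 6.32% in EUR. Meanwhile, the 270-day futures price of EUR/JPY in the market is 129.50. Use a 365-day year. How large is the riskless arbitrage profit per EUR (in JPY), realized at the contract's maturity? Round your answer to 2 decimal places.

Fair futures: F* = S·e^(carry·T), with carry = (r_JPY − r_EUR) = 0.0697 − 0.0632 = 0.0065
F* = 130.38 · e^(0.0065 × 270/365) = 130.38 · e^0.004808 = 130.38 × 1.004820 = 131.0084
Market 129.50 < fair 131.0084: forward underpriced → reverse cash-and-carry (short spot, go long the forward).
At maturity, profit = |F_mkt − F*| = |129.50 − 131.0084| = 1.51 per EUR (in JPY)

1.51 per EUR (in JPY)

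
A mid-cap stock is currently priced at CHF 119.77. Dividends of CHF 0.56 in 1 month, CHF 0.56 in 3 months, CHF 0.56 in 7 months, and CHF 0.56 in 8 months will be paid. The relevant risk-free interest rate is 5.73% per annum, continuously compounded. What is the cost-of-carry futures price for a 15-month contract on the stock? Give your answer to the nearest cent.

PV(dividends) I = 0.56·e^(−0.0573·1/12) + 0.56·e^(−0.0573·3/12) + 0.56·e^(−0.0573·7/12) + 0.56·e^(−0.0573·8/12)
I = 0.5573 + 0.5520 + 0.5416 + 0.5390 = 2.1899
F = (S − I)·e^(rT) = (119.77 − 2.1899) · e^(0.0573·15/12)
= 117.5801 · e^0.071625 = 117.5801 × 1.074252 = CHF 126.31

CHF 126.31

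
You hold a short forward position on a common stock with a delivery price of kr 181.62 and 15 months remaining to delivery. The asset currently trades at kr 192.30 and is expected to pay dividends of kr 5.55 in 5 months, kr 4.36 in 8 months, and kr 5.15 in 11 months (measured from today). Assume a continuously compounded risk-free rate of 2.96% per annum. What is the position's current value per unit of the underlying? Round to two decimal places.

PV(remaining dividends) I = 5.55·e^(−0.0296·5/12) + 4.36·e^(−0.0296·8/12) + 5.15·e^(−0.0296·11/12) = 14.7689
Current forward F = (S − I)·e^(rT) = (192.30 − 14.7689)·e^(0.0296·15/12) = 177.5311 × 1.037693 = 184.2228
Value (long) = (F − K)·e^(−rT) = (184.2228 − 181.62) × 0.963676 = 2.5083
Short position value = −(long value) = -kr 2.51

-kr 2.51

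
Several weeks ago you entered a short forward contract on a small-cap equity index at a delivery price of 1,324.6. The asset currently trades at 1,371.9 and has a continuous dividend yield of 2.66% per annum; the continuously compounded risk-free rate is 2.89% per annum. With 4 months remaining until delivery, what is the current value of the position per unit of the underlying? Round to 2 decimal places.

Current fair forward for the remaining 4 months: F = S·e^((r − q)·T), (r − q) = 0.0289 − 0.0266 = 0.0023
F = 1371.9 · e^(0.0023 × 4/12) = 1371.9 × 1.00076696 = 1372.9522
Value of long forward = (F − K)·e^(−rT) = (1372.9522 − 1324.6) · e^(−0.0289·4/12)
= 48.3522 × 0.99041292 = 47.89
Short position value = −(long value) = -47.89

-47.89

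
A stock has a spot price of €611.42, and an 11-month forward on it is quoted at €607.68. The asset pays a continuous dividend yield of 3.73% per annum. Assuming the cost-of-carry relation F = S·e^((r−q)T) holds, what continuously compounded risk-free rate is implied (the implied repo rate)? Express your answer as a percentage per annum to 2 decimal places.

3.06%

From F = S·e^((r−q)T): (r − q) = ln(F/S)/T
ln(607.68/611.42) = ln(0.993883) = -0.006136
(r − q) = -0.006136 / (11/12) = -0.006694
r = ln(F/S)/T + q = -0.006694 + 0.0373 = 0.030606
r = 3.06%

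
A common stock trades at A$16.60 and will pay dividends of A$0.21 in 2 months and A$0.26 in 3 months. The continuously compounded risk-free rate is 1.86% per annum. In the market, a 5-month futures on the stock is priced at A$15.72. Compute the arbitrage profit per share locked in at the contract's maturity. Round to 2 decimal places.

A$0.54 per share

PV(dividends) I = 0.21·e^(−0.0186·2/12) + 0.26·e^(−0.0186·3/12) = 0.4681
Fair futures F* = (S − I)·e^(rT) = (16.60 − 0.4681)·e^0.007750 = 16.1319 × 1.007780 = 16.2574
Market A$15.72 < fair 16.2574: forward underpriced → reverse cash-and-carry (short the stock, invest proceeds at r, pay the dividends, go long the forward).
Profit at T = |F_mkt − F*| = |15.72 − 16.2574| = A$0.54 per share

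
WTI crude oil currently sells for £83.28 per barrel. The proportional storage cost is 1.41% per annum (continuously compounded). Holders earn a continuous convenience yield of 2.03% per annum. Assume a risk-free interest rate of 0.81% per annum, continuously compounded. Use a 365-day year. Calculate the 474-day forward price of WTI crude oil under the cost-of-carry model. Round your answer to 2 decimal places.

Net carry = r + u − y = 0.0081 + 0.0141 − 0.0203 = 0.0019
F = S·e^((r+u−y)T) = 83.28 · e^(0.0019 × 474/365) = 83.28 · e^0.002467
= 83.28 × 1.002470 = £83.49 per barrel

£83.49 per barrel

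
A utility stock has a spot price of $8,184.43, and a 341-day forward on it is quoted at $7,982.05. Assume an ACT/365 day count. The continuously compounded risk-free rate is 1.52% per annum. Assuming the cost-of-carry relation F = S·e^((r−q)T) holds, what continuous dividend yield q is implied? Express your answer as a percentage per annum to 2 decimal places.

4.20%

From F = S·e^((r−q)T): (r − q) = ln(F/S)/T
ln(7982.05/8184.43) = ln(0.975273) = -0.025038
(r − q) = -0.025038 / (341/365) = -0.026800
q = r − ln(F/S)/T = 0.0152 + 0.026800 = 0.042000
q = 4.20%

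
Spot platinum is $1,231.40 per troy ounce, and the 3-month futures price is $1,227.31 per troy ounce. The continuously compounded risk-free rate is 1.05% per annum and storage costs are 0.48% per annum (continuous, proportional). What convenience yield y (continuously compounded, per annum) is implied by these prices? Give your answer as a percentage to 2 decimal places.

2.86%

F = S·e^((r+u−y)T) ⇒ (r+u−y) = ln(F/S)/T
ln(1227.31/1231.40) = -0.003327; /T ⇒ -0.013308
y = r + u − ln(F/S)/T = 0.0105 + 0.0048 + 0.013308 = 0.028608
y = 2.86%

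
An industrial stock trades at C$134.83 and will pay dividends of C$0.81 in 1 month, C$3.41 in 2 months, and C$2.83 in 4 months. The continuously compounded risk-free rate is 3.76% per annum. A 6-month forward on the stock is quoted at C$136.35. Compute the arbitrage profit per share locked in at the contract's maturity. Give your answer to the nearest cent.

PV(dividends) I = 0.81·e^(−0.0376·1/12) + 3.41·e^(−0.0376·2/12) + 2.83·e^(−0.0376·4/12) = 6.9909
Fair forward F* = (S − I)·e^(rT) = (134.83 − 6.9909)·e^0.018800 = 127.8391 × 1.018978 = 130.2652
Market C$136.35 > fair 130.2652: forward overpriced → cash-and-carry (borrow at r, buy the stock and collect the dividends, short the forward).
Profit at T = |F_mkt − F*| = |136.35 − 130.2652| = C$6.08 per share

C$6.08 per share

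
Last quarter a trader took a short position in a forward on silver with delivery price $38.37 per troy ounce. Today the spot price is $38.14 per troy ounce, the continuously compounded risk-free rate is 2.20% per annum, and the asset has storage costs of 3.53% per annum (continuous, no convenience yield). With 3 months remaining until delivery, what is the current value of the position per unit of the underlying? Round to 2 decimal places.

-$0.32 per troy ounce

Current fair forward for the remaining 3 months: F = S·e^((r + u)·T), (r + u) = 0.0220 + 0.0353 = 0.0573
F = 38.14 · e^(0.0573 × 3/12) = 38.14 × 1.014428 = 38.6903
Value of long forward = (F − K)·e^(−rT) = (38.6903 − 38.37) · e^(−0.0220·3/12)
= 0.3203 × 0.994515 = 0.32
Short position value = −(long value) = -$0.32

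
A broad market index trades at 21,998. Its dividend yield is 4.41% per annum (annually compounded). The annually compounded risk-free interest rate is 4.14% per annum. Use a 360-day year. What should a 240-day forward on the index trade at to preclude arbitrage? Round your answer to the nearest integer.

21,960

F = S · (1+r)^T / (1+q)^T
= 21998 × 1.027413 / 1.029188 = 21998 × 0.998275
F = 21,960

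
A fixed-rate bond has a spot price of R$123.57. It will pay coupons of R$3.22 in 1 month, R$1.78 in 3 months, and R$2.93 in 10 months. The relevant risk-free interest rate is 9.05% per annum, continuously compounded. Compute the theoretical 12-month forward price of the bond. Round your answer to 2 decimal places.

PV(coupons) I = 3.22·e^(−0.0905·1/12) + 1.78·e^(−0.0905·3/12) + 2.93·e^(−0.0905·10/12)
I = 3.1958 + 1.7402 + 2.7172 = 7.6532
F = (S − I)·e^(rT) = (123.57 − 7.6532) · e^(0.0905·12/12)
= 115.9168 · e^0.090500 = 115.9168 × 1.094722 = R$126.90

R$126.90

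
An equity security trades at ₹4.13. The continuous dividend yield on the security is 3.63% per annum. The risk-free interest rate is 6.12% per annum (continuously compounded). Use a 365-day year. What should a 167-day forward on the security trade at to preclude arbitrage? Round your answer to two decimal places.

F = S·e^((r − q)T) = 4.13 · e^((0.0612 − 0.0363) × 167/365)
= 4.13 · e^0.011393 = 4.13 × 1.011458
F = ₹4.18

₹4.18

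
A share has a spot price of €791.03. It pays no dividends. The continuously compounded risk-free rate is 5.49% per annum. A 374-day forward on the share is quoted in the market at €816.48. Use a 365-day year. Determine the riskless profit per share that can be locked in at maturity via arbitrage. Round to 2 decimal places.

€20.32 per share

Fair forward: F* = S·e^(carry·T), with carry = r = 0.0549
F* = 791.03 · e^(0.0549 × 374/365) = 791.03 · e^0.056254 = 791.03 × 1.057866 = €836.8037
Market €816.48 < fair €836.8037: forward underpriced → reverse cash-and-carry (short spot, go long the forward).
At maturity, profit = |F_mkt − F*| = |816.48 − 836.8037| = €20.32 per share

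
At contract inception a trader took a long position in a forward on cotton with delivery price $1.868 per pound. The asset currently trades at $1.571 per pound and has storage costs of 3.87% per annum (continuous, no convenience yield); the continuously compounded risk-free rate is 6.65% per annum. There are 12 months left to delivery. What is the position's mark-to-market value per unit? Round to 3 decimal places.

Current fair forward for the remaining 12 months: F = S·e^((r + u)·T), (r + u) = 0.0665 + 0.0387 = 0.1052
F = 1.571 · e^(0.1052 × 12/12) = 1.571 × 1.110933 = 1.7453
Value of long forward = (F − K)·e^(−rT) = (1.7453 − 1.868) · e^(−0.0665·12/12)
= -0.1227 × 0.935663 = -0.115

-$0.115 per pound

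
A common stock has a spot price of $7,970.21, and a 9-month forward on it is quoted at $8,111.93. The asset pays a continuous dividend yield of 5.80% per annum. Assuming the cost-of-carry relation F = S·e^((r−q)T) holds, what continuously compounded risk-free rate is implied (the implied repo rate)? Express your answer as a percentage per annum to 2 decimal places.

From F = S·e^((r−q)T): (r − q) = ln(F/S)/T
ln(8111.93/7970.21) = ln(1.017781) = 0.017625
(r − q) = 0.017625 / (9/12) = 0.023500
r = ln(F/S)/T + q = 0.023500 + 0.0580 = 0.081500
r = 8.15%

8.15%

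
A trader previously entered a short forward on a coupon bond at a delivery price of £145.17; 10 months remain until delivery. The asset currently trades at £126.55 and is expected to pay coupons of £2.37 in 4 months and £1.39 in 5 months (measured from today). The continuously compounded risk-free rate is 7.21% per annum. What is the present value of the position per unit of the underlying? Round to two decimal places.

£13.82

PV(remaining coupons) I = 2.37·e^(−0.0721·4/12) + 1.39·e^(−0.0721·5/12) = 3.6626
Current forward F = (S − I)·e^(rT) = (126.55 − 3.6626)·e^(0.0721·10/12) = 122.8874 × 1.061925 = 130.4972
Value (long) = (F − K)·e^(−rT) = (130.4972 − 145.17) × 0.941686 = -13.8172
Short position value = −(long value) = £13.82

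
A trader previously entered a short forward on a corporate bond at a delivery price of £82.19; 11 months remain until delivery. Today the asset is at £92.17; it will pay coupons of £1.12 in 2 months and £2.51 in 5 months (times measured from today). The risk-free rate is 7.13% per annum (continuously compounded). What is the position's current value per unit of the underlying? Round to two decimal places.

PV(remaining coupons) I = 1.12·e^(−0.0713·2/12) + 2.51·e^(−0.0713·5/12) = 3.5433
Current forward F = (S − I)·e^(rT) = (92.17 − 3.5433)·e^(0.0713·11/12) = 88.6267 × 1.067541 = 94.6126
Value (long) = (F − K)·e^(−rT) = (94.6126 − 82.19) × 0.936732 = 11.6366
Short position value = −(long value) = -£11.64

-£11.64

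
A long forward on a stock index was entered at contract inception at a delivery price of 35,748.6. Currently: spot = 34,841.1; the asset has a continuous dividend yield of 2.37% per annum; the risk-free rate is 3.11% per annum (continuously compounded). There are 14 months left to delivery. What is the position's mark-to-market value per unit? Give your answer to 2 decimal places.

Current fair forward for the remaining 14 months: F = S·e^((r − q)·T), (r − q) = 0.0311 − 0.0237 = 0.0074
F = 34841.1 · e^(0.0074 × 14/12) = 34841.1 × 1.00867071 = 35143.1971
Value of long forward = (F − K)·e^(−rT) = (35143.1971 − 35748.6) · e^(−0.0311·14/12)
= -605.4029 × 0.96436702 = -583.83

-583.83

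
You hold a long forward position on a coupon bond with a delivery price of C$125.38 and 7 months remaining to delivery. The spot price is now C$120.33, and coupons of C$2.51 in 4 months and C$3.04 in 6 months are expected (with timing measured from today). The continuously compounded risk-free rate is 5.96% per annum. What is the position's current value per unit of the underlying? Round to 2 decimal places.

PV(remaining coupons) I = 2.51·e^(−0.0596·4/12) + 3.04·e^(−0.0596·6/12) = 5.4114
Current forward F = (S − I)·e^(rT) = (120.33 − 5.4114)·e^(0.0596·7/12) = 114.9186 × 1.035378 = 118.9842
Value (long) = (F − K)·e^(−rT) = (118.9842 − 125.38) × 0.965831 = -6.1773
Value = -C$6.18

-C$6.18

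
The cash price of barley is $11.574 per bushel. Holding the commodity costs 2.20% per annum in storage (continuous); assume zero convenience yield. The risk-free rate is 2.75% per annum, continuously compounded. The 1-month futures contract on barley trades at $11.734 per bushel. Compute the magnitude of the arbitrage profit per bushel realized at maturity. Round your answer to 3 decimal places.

Fair futures: F* = S·e^(carry·T), with carry = (r + u) = 0.0275 + 0.0220 = 0.0495
F* = 11.574 · e^(0.0495 × 1/12) = 11.574 · e^0.004125 = 11.574 × 1.004134 = $11.6218
Market $11.734 > fair $11.6218: forward overpriced → cash-and-carry (buy spot, short the forward).
At maturity, profit = |F_mkt − F*| = |11.734 − 11.6218| = $0.112 per bushel

$0.112 per bushel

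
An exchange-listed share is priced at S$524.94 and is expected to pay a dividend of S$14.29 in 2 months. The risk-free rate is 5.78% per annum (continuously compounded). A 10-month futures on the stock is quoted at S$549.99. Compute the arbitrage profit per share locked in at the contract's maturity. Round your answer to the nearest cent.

S$14.00 per share

PV(dividends) I = 14.29·e^(−0.0578·2/12) = 14.1530
Fair futures F* = (S − I)·e^(rT) = (524.94 − 14.1530)·e^0.048167 = 510.7870 × 1.049346 = 535.9923
Market S$549.99 > fair 535.9923: forward overpriced → cash-and-carry (borrow at r, buy the stock and collect the dividends, short the forward).
Profit at T = |F_mkt − F*| = |549.99 − 535.9923| = S$14.00 per share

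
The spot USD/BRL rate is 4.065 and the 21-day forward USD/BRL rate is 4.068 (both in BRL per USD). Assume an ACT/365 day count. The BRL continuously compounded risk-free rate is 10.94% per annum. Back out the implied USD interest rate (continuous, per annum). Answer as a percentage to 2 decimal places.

F = S·e^((r_BRL − r_USD)T) ⇒ r_USD = r_BRL − ln(F/S)/T
ln(4.068/4.065) = 0.000738; /(21/365) = 0.012827
r_USD = 0.1094 − 0.012827 = 0.096573
r_USD = 9.66%

9.66%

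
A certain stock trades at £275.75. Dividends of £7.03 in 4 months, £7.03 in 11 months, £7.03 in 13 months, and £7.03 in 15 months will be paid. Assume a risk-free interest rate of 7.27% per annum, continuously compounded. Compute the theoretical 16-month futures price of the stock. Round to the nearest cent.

PV(dividends) I = 7.03·e^(−0.0727·4/12) + 7.03·e^(−0.0727·11/12) + 7.03·e^(−0.0727·13/12) + 7.03·e^(−0.0727·15/12)
I = 6.8617 + 6.5768 + 6.4976 + 6.4193 = 26.3554
F = (S − I)·e^(rT) = (275.75 − 26.3554) · e^(0.0727·16/12)
= 249.3946 · e^0.096933 = 249.3946 × 1.101787 = £274.78

£274.78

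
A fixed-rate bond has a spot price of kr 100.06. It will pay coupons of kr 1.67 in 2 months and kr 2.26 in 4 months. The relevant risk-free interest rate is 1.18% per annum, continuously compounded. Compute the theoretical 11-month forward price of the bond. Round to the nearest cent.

kr 97.19

PV(coupons) I = 1.67·e^(−0.0118·2/12) + 2.26·e^(−0.0118·4/12)
I = 1.6667 + 2.2511 = 3.9178
F = (S − I)·e^(rT) = (100.06 − 3.9178) · e^(0.0118·11/12)
= 96.1422 · e^0.010817 = 96.1422 × 1.010876 = kr 97.19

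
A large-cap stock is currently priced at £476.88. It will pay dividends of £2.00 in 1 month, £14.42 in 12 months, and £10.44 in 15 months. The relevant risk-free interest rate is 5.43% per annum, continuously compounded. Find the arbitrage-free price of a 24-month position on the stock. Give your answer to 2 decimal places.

£503.27

PV(dividends) I = 2.00·e^(−0.0543·1/12) + 14.42·e^(−0.0543·12/12) + 10.44·e^(−0.0543·15/12)
I = 1.9910 + 13.6579 + 9.7549 = 25.4038
F = (S − I)·e^(rT) = (476.88 − 25.4038) · e^(0.0543·24/12)
= 451.4762 · e^0.108600 = 451.4762 × 1.114716 = £503.27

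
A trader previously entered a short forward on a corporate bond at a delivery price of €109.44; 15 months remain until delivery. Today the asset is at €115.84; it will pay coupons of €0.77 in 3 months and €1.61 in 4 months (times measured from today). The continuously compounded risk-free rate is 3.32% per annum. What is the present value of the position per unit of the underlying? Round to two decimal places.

PV(remaining coupons) I = 0.77·e^(−0.0332·3/12) + 1.61·e^(−0.0332·4/12) = 2.3559
Current forward F = (S − I)·e^(rT) = (115.84 − 2.3559)·e^(0.0332·15/12) = 113.4841 × 1.042373 = 118.2928
Value (long) = (F − K)·e^(−rT) = (118.2928 − 109.44) × 0.959349 = 8.4929
Short position value = −(long value) = -€8.49

-€8.49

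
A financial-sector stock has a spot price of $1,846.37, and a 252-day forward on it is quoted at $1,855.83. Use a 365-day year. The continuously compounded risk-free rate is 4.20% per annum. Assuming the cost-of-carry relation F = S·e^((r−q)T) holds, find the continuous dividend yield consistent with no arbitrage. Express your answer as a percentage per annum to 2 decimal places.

3.46%

From F = S·e^((r−q)T): (r − q) = ln(F/S)/T
ln(1855.83/1846.37) = ln(1.005124) = 0.005111
(r − q) = 0.005111 / (252/365) = 0.007403
q = r − ln(F/S)/T = 0.0420 − 0.007403 = 0.034597
q = 3.46%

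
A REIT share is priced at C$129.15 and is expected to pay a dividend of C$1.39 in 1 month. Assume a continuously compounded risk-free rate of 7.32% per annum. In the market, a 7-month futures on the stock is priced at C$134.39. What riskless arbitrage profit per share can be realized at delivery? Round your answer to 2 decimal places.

PV(dividends) I = 1.39·e^(−0.0732·1/12) = 1.3815
Fair futures F* = (S − I)·e^(rT) = (129.15 − 1.3815)·e^0.042700 = 127.7685 × 1.043625 = 133.3424
Market C$134.39 > fair 133.3424: forward overpriced → cash-and-carry (borrow at r, buy the stock and collect the dividends, short the forward).
Profit at T = |F_mkt − F*| = |134.39 − 133.3424| = C$1.05 per share

C$1.05 per share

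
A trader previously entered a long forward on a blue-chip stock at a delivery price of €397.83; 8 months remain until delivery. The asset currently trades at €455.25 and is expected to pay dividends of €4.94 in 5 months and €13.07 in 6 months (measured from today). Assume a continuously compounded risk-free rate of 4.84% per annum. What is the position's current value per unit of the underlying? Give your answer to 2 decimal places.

€52.45

PV(remaining dividends) I = 4.94·e^(−0.0484·5/12) + 13.07·e^(−0.0484·6/12) = 17.5989
Current forward F = (S − I)·e^(rT) = (455.25 − 17.5989)·e^(0.0484·8/12) = 437.6511 × 1.032793 = 452.0030
Value (long) = (F − K)·e^(−rT) = (452.0030 − 397.83) × 0.968248 = 52.4529
Value = €52.45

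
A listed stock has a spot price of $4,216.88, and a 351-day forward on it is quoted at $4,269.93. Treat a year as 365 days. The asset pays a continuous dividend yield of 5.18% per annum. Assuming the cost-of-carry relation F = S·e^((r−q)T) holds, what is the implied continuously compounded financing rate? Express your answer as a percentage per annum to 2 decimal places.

From F = S·e^((r−q)T): (r − q) = ln(F/S)/T
ln(4269.93/4216.88) = ln(1.012580) = 0.012502
(r − q) = 0.012502 / (351/365) = 0.013001
r = ln(F/S)/T + q = 0.013001 + 0.0518 = 0.064801
r = 6.48%

6.48%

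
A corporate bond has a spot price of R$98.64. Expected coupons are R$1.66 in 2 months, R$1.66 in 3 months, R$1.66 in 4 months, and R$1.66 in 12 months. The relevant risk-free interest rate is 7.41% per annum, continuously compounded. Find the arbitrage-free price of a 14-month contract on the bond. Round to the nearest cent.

R$100.54

PV(coupons) I = 1.66·e^(−0.0741·2/12) + 1.66·e^(−0.0741·3/12) + 1.66·e^(−0.0741·4/12) + 1.66·e^(−0.0741·12/12)
I = 1.6396 + 1.6295 + 1.6195 + 1.5414 = 6.4300
F = (S − I)·e^(rT) = (98.64 − 6.4300) · e^(0.0741·14/12)
= 92.2100 · e^0.086450 = 92.2100 × 1.090297 = R$100.54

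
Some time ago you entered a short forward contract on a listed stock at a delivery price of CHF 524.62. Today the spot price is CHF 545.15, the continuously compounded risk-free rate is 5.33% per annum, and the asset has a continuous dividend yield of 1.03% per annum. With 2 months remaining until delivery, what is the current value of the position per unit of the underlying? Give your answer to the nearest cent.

-CHF 24.23

Current fair forward for the remaining 2 months: F = S·e^((r − q)·T), (r − q) = 0.0533 − 0.0103 = 0.0430
F = 545.15 · e^(0.0430 × 2/12) = 545.15 × 1.007192 = 549.0707
Value of long forward = (F − K)·e^(−rT) = (549.0707 − 524.62) · e^(−0.0533·2/12)
= 24.4507 × 0.991156 = 24.23
Short position value = −(long value) = -CHF 24.23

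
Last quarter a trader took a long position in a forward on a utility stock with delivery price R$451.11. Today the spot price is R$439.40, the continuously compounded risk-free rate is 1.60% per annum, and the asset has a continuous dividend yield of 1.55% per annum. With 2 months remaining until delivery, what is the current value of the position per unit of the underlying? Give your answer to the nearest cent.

-R$11.64

Current fair forward for the remaining 2 months: F = S·e^((r − q)·T), (r − q) = 0.0160 − 0.0155 = 0.0005
F = 439.40 · e^(0.0005 × 2/12) = 439.40 × 1.000083 = 439.4365
Value of long forward = (F − K)·e^(−rT) = (439.4365 − 451.11) · e^(−0.0160·2/12)
= -11.6735 × 0.997337 = -11.64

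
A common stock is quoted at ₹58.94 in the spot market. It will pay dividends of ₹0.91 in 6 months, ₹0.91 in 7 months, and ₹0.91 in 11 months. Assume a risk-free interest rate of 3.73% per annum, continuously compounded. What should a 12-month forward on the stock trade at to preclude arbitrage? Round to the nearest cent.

PV(dividends) I = 0.91·e^(−0.0373·6/12) + 0.91·e^(−0.0373·7/12) + 0.91·e^(−0.0373·11/12)
I = 0.8932 + 0.8904 + 0.8794 = 2.6630
F = (S − I)·e^(rT) = (58.94 − 2.6630) · e^(0.0373·12/12)
= 56.2770 · e^0.037300 = 56.2770 × 1.038004 = ₹58.42

₹58.42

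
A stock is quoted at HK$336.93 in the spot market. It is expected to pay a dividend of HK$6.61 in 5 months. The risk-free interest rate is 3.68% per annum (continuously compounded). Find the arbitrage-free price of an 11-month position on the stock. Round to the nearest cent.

PV(dividends) I = 6.61·e^(−0.0368·5/12)
I = 6.5094
F = (S − I)·e^(rT) = (336.93 − 6.5094) · e^(0.0368·11/12)
= 330.4206 · e^0.033733 = 330.4206 × 1.034308 = HK$341.76

HK$341.76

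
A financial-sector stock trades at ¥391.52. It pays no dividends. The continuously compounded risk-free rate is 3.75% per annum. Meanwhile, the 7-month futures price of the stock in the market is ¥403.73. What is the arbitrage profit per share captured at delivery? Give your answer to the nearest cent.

Fair futures: F* = S·e^(carry·T), with carry = r = 0.0375
F* = 391.52 · e^(0.0375 × 7/12) = 391.52 · e^0.021875 = 391.52 × 1.022116 = ¥400.1789
Market ¥403.73 > fair ¥400.1789: forward overpriced → cash-and-carry (buy spot, short the forward).
At maturity, profit = |F_mkt − F*| = |403.73 − 400.1789| = ¥3.55 per share

¥3.55 per share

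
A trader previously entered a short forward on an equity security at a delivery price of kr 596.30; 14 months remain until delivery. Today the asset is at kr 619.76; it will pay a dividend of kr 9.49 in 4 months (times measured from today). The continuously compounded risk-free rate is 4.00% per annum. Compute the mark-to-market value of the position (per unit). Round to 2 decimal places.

-kr 41.28

PV(remaining dividends) I = 9.49·e^(−0.0400·4/12) = 9.3643
Current forward F = (S − I)·e^(rT) = (619.76 − 9.3643)·e^(0.0400·14/12) = 610.3957 × 1.047773 = 639.5561
Value (long) = (F − K)·e^(−rT) = (639.5561 − 596.30) × 0.954405 = 41.2838
Short position value = −(long value) = -kr 41.28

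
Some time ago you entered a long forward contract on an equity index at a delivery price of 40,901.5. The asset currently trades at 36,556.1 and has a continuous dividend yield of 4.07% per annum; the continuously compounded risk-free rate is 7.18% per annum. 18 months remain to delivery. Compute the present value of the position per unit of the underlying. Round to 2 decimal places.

-2334.22

Current fair forward for the remaining 18 months: F = S·e^((r − q)·T), (r − q) = 0.0718 − 0.0407 = 0.0311
F = 36556.1 · e^(0.0311 × 18/12) = 36556.1 × 1.04775523 = 38301.8450
Value of long forward = (F − K)·e^(−rT) = (38301.8450 − 40901.5) · e^(−0.0718·18/12)
= -2599.6550 × 0.89789693 = -2334.22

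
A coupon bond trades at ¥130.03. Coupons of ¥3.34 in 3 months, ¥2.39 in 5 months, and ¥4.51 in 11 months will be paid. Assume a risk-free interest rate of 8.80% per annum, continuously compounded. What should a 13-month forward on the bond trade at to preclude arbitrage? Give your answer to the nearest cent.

¥132.33

PV(coupons) I = 3.34·e^(−0.0880·3/12) + 2.39·e^(−0.0880·5/12) + 4.51·e^(−0.0880·11/12)
I = 3.2673 + 2.3040 + 4.1605 = 9.7318
F = (S − I)·e^(rT) = (130.03 − 9.7318) · e^(0.0880·13/12)
= 120.2982 · e^0.095333 = 120.2982 × 1.100025 = ¥132.33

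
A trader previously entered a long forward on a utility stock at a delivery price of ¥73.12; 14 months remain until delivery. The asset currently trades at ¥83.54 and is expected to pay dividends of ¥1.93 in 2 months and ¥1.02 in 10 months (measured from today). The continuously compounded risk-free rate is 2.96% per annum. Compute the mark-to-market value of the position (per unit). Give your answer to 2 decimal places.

¥9.99

PV(remaining dividends) I = 1.93·e^(−0.0296·2/12) + 1.02·e^(−0.0296·10/12) = 2.9156
Current forward F = (S − I)·e^(rT) = (83.54 − 2.9156)·e^(0.0296·14/12) = 80.6244 × 1.035137 = 83.4573
Value (long) = (F − K)·e^(−rT) = (83.4573 − 73.12) × 0.966056 = 9.9864
Value = ¥9.99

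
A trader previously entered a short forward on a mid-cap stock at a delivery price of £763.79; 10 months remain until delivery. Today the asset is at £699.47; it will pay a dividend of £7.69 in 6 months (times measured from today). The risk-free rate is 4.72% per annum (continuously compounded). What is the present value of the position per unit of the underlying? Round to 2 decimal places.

£42.37

PV(remaining dividends) I = 7.69·e^(−0.0472·6/12) = 7.5106
Current forward F = (S − I)·e^(rT) = (699.47 − 7.5106)·e^(0.0472·10/12) = 691.9594 × 1.040117 = 719.7187
Value (long) = (F − K)·e^(−rT) = (719.7187 − 763.79) × 0.961430 = -42.3715
Short position value = −(long value) = £42.37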